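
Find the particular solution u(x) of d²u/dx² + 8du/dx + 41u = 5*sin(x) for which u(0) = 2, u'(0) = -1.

u = -5*cos(x)/208 + 25*sin(x)/208 + 421*cos(5*x)*exp(-4*x)/208 + 1451*exp(-4*x)*sin(5*x)/1040

Characteristic equation r² + 8r + 41 = 0 has discriminant (8)² - 4·(41) = -100 < 0, so r = -4 ± 5i.
Hence u_h = C1*cos(5*x)*exp(-4*x) + C2*exp(-4*x)*sin(5*x).
Try u_p = A*cos(x) + B*sin(x). Substituting and equating the coefficients of cos(x) and sin(x) gives A = -5/208, B = 25/208, so u_p = -5*cos(x)/208 + 25*sin(x)/208.
General solution: u = -5*cos(x)/208 + 25*sin(x)/208 + C1*cos(5*x)*exp(-4*x) + C2*exp(-4*x)*sin(5*x).
Apply the initial conditions: u(0) = -5/208 + C1 = 2 and u'(0) = 25/208 - 4*C1 + 5*C2 = -1. Solving gives C1 = 421/208, C2 = 1451/1040.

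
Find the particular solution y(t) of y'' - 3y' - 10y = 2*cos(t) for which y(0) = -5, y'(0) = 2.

Characteristic equation r² - 3r - 10 = 0 factors as (r + 2)(r - 5) = 0, so r = -2, 5.
Hence y_h = C1*exp(-2*t) + C2*exp(5*t).
Try y_p = A*cos(t) + B*sin(t). Substituting and equating the coefficients of cos(t) and sin(t) gives A = -11/65, B = -3/65, so y_p = -11*cos(t)/65 - 3*sin(t)/65.
General solution: y = -11*cos(t)/65 - 3*sin(t)/65 + C1*exp(-2*t) + C2*exp(5*t).
Apply the initial conditions: y(0) = -11/65 + C1 + C2 = -5 and y'(0) = -3/65 - 2*C1 + 5*C2 = 2. Solving gives C1 = -131/35, C2 = -99/91.

y = -131*exp(-2*t)/35 - 99*exp(5*t)/91 - 11*cos(t)/65 - 3*sin(t)/65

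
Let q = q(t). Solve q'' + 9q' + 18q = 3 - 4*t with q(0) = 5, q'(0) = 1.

q = 5/18 - 277*exp(-6*t)/54 - 2*t/9 + 266*exp(-3*t)/27

Characteristic equation r² + 9r + 18 = 0 factors as (r + 3)(r + 6) = 0, so r = -3, -6.
Hence q_h = C1*exp(-3*t) + C2*exp(-6*t).
For the particular solution try q_p = A0 + A1*t. Substituting and matching coefficients of each power of t gives A0 = 5/18, A1 = -2/9, so q_p = 5/18 - 2*t/9.
General solution: q = 5/18 - 2*t/9 + C1*exp(-3*t) + C2*exp(-6*t).
Apply the initial conditions: q(0) = 5/18 + C1 + C2 = 5 and q'(0) = -2/9 - 6*C2 - 3*C1 = 1. Solving gives C1 = 266/27, C2 = -277/54.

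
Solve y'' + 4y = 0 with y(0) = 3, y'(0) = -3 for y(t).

y = 3*cos(2*t) - 3*sin(2*t)/2

Characteristic equation r² + 4 = 0 has discriminant (0)² - 4·(4) = -16 < 0, so r = ± 2i.
Hence y_h = C1*cos(2*t) + C2*sin(2*t).
Apply the initial conditions: y(0) = C1 = 3 and y'(0) = 2*C2 = -3. Solving gives C1 = 3, C2 = -3/2.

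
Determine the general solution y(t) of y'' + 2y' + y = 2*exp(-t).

Characteristic equation r² + 2r + 1 = 0 has discriminant (2)² - 4·(1) = 0, so r = -1 is a repeated root.
Hence y_h = (C1 + C2*t)*exp(-t).
Since exp(-t) solves the homogeneous equation (r = -1 is a root of multiplicity 2), multiply the trial by t^2. Try y_p = A*t^2*exp(-t). Substituting into the equation and dividing by exp(-t) gives A = 1, so y_p = t^2*exp(-t).

y = C1*exp(-t) + t**2*exp(-t) + C2*t*exp(-t)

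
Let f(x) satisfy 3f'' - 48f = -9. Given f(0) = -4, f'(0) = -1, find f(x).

f = 3/16 - 71*exp(4*x)/32 - 63*exp(-4*x)/32

Divide through by 3: f'' - 16f = -3.
Characteristic equation r² - 16 = 0 factors as (r + 4)(r - 4) = 0, so r = -4, 4.
Hence f_h = C1*exp(-4*x) + C2*exp(4*x).
For the particular solution try f_p = A0. Substituting and matching coefficients of each power of x gives A0 = 3/16, so f_p = 3/16.
General solution: f = 3/16 + C1*exp(-4*x) + C2*exp(4*x).
Apply the initial conditions: f(0) = 3/16 + C1 + C2 = -4 and f'(0) = -4*C1 + 4*C2 = -1. Solving gives C1 = -63/32, C2 = -71/32.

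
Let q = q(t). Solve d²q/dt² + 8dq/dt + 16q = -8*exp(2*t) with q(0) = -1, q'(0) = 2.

q = -7*exp(-4*t)/9 - 2*exp(2*t)/9 - 2*t*exp(-4*t)/3

Characteristic equation r² + 8r + 16 = 0 has discriminant (8)² - 4·(16) = 0, so r = -4 is a repeated root.
Hence q_h = (C1 + C2*t)*exp(-4*t).
Try q_p = A*exp(2*t). Substituting into the equation and dividing by exp(2*t) gives A = -2/9, so q_p = -2*exp(2*t)/9.
General solution: q = -2*exp(2*t)/9 + C1*exp(-4*t) + C2*t*exp(-4*t).
Apply the initial conditions: q(0) = -2/9 + C1 = -1 and q'(0) = -4/9 + C2 - 4*C1 = 2. Solving gives C1 = -7/9, C2 = -2/3.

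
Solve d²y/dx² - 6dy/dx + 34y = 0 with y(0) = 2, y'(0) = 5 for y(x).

y = 2*cos(5*x)*exp(3*x) - exp(3*x)*sin(5*x)/5

Characteristic equation r² - 6r + 34 = 0 has discriminant (-6)² - 4·(34) = -100 < 0, so r = 3 ± 5i.
Hence y_h = C1*cos(5*x)*exp(3*x) + C2*exp(3*x)*sin(5*x).
Apply the initial conditions: y(0) = C1 = 2 and y'(0) = 3*C1 + 5*C2 = 5. Solving gives C1 = 2, C2 = -1/5.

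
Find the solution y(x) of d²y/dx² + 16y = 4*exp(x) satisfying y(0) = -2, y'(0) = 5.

y = -38*cos(4*x)/17 + 4*exp(x)/17 + 81*sin(4*x)/68

Characteristic equation r² + 16 = 0 has discriminant (0)² - 4·(16) = -64 < 0, so r = ± 4i.
Hence y_h = C1*cos(4*x) + C2*sin(4*x).
Try y_p = A*exp(x). Substituting into the equation and dividing by exp(x) gives A = 4/17, so y_p = 4*exp(x)/17.
General solution: y = 4*exp(x)/17 + C1*cos(4*x) + C2*sin(4*x).
Apply the initial conditions: y(0) = 4/17 + C1 = -2 and y'(0) = 4/17 + 4*C2 = 5. Solving gives C1 = -38/17, C2 = 81/68.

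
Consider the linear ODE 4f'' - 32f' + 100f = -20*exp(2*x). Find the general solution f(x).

Divide through by 4: f'' - 8f' + 25f = -5*exp(2*x).
Characteristic equation r² - 8r + 25 = 0 has discriminant (-8)² - 4·(25) = -36 < 0, so r = 4 ± 3i.
Hence f_h = C1*cos(3*x)*exp(4*x) + C2*exp(4*x)*sin(3*x).
Try f_p = A*exp(2*x). Substituting into the equation and dividing by exp(2*x) gives A = -5/13, so f_p = -5*exp(2*x)/13.

f = -5*exp(2*x)/13 + C1*cos(3*x)*exp(4*x) + C2*exp(4*x)*sin(3*x)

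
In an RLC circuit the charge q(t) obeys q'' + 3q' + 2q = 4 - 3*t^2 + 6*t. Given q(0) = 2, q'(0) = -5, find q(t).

Characteristic equation r² + 3r + 2 = 0 factors as (r + 1)(r + 2) = 0, so r = -1, -2.
Hence q_h = C1*exp(-t) + C2*exp(-2*t).
For the particular solution try q_p = A0 + A1*t + A2*t^2. Substituting and matching coefficients of each power of t gives A0 = -31/4, A1 = 15/2, A2 = -3/2, so q_p = -31/4 - 3*t^2/2 + 15*t/2.
General solution: q = -31/4 - 3*t^2/2 + 15*t/2 + C1*exp(-t) + C2*exp(-2*t).
Apply the initial conditions: q(0) = -31/4 + C1 + C2 = 2 and q'(0) = 15/2 - C1 - 2*C2 = -5. Solving gives C1 = 7, C2 = 11/4.

q = -31/4 + 7*exp(-t) - 3*t**2/2 + 11*exp(-2*t)/4 + 15*t/2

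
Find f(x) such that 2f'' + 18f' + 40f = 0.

Divide through by 2: f'' + 9f' + 20f = 0.
Characteristic equation r² + 9r + 20 = 0 factors as (r + 5)(r + 4) = 0, so r = -5, -4.
Hence f_h = C1*exp(-5*x) + C2*exp(-4*x).

f = C1*exp(-5*x) + C2*exp(-4*x)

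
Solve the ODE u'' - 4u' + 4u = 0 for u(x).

u = C1*exp(2*x) + C2*x*exp(2*x)

Characteristic equation r² - 4r + 4 = 0 has discriminant (-4)² - 4·(4) = 0, so r = 2 is a repeated root.
Hence u_h = (C1 + C2*x)*exp(2*x).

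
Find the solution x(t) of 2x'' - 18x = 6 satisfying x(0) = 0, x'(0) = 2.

Divide through by 2: x'' - 9x = 3.
Characteristic equation r² - 9 = 0 factors as (r - 3)(r + 3) = 0, so r = 3, -3.
Hence x_h = C1*exp(3*t) + C2*exp(-3*t).
For the particular solution try x_p = A0. Substituting and matching coefficients of each power of t gives A0 = -1/3, so x_p = -1/3.
General solution: x = -1/3 + C1*exp(3*t) + C2*exp(-3*t).
Apply the initial conditions: x(0) = -1/3 + C1 + C2 = 0 and x'(0) = -3*C2 + 3*C1 = 2. Solving gives C1 = 1/2, C2 = -1/6.

x = -1/3 + exp(3*t)/2 - exp(-3*t)/6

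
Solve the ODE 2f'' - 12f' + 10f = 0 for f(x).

f = C1*exp(5*x) + C2*exp(x)

Divide through by 2: f'' - 6f' + 5f = 0.
Characteristic equation r² - 6r + 5 = 0 factors as (r - 5)(r - 1) = 0, so r = 5, 1.
Hence f_h = C1*exp(5*x) + C2*exp(x).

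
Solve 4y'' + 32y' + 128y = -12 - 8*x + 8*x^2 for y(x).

Divide through by 4: y'' + 8y' + 32y = -3 - 2*x + 2*x^2.
Characteristic equation r² + 8r + 32 = 0 has discriminant (8)² - 4·(32) = -64 < 0, so r = -4 ± 4i.
Hence y_h = C1*cos(4*x)*exp(-4*x) + C2*exp(-4*x)*sin(4*x).
For the particular solution try y_p = A0 + A1*x + A2*x^2. Substituting and matching coefficients of each power of x gives A0 = -19/256, A1 = -3/32, A2 = 1/16, so y_p = -19/256 - 3*x/32 + x^2/16.

y = -19/256 - 3*x/32 + x**2/16 + C1*cos(4*x)*exp(-4*x) + C2*exp(-4*x)*sin(4*x)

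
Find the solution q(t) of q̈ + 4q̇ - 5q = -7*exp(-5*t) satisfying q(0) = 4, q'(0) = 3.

Characteristic equation r² + 4r - 5 = 0 factors as (r - 1)(r + 5) = 0, so r = 1, -5.
Hence q_h = C1*exp(t) + C2*exp(-5*t).
Since exp(-5*t) solves the homogeneous equation (r = -5 is a root of multiplicity 1), multiply the trial by t. Try q_p = A*t*exp(-5*t). Substituting into the equation and dividing by exp(-5*t) gives A = 7/6, so q_p = 7*t*exp(-5*t)/6.
General solution: q = C1*exp(t) + C2*exp(-5*t) + 7*t*exp(-5*t)/6.
Apply the initial conditions: q(0) = C1 + C2 = 4 and q'(0) = 7/6 + C1 - 5*C2 = 3. Solving gives C1 = 131/36, C2 = 13/36.

q = 13*exp(-5*t)/36 + 131*exp(t)/36 + 7*t*exp(-5*t)/6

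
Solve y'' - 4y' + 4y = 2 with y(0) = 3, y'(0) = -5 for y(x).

Characteristic equation r² - 4r + 4 = 0 has discriminant (-4)² - 4·(4) = 0, so r = 2 is a repeated root.
Hence y_h = (C1 + C2*x)*exp(2*x).
For the particular solution try y_p = A0. Substituting and matching coefficients of each power of x gives A0 = 1/2, so y_p = 1/2.
General solution: y = 1/2 + C1*exp(2*x) + C2*x*exp(2*x).
Apply the initial conditions: y(0) = 1/2 + C1 = 3 and y'(0) = C2 + 2*C1 = -5. Solving gives C1 = 5/2, C2 = -10.

y = 1/2 + 5*exp(2*x)/2 - 10*x*exp(2*x)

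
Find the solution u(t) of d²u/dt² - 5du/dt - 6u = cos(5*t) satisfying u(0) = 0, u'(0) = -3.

u = -177*exp(6*t)/427 - 31*cos(5*t)/1586 - 25*sin(5*t)/1586 + 79*exp(-t)/182

Characteristic equation r² - 5r - 6 = 0 factors as (r + 1)(r - 6) = 0, so r = -1, 6.
Hence u_h = C1*exp(-t) + C2*exp(6*t).
Try u_p = A*cos(5*t) + B*sin(5*t). Substituting and equating the coefficients of cos(5t) and sin(5t) gives A = -31/1586, B = -25/1586, so u_p = -31*cos(5*t)/1586 - 25*sin(5*t)/1586.
General solution: u = -31*cos(5*t)/1586 - 25*sin(5*t)/1586 + C1*exp(-t) + C2*exp(6*t).
Apply the initial conditions: u(0) = -31/1586 + C1 + C2 = 0 and u'(0) = -125/1586 - C1 + 6*C2 = -3. Solving gives C1 = 79/182, C2 = -177/427.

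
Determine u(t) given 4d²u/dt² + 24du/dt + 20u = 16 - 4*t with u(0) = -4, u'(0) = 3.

Divide through by 4: u'' + 6u' + 5u = 4 - t.
Characteristic equation r² + 6r + 5 = 0 factors as (r + 1)(r + 5) = 0, so r = -1, -5.
Hence u_h = C1*exp(-t) + C2*exp(-5*t).
For the particular solution try u_p = A0 + A1*t. Substituting and matching coefficients of each power of t gives A0 = 26/25, A1 = -1/5, so u_p = 26/25 - t/5.
General solution: u = 26/25 - t/5 + C1*exp(-t) + C2*exp(-5*t).
Apply the initial conditions: u(0) = 26/25 + C1 + C2 = -4 and u'(0) = -1/5 - C1 - 5*C2 = 3. Solving gives C1 = -11/2, C2 = 23/50.

u = 26/25 - 11*exp(-t)/2 - t/5 + 23*exp(-5*t)/50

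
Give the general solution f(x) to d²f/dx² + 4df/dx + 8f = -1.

Characteristic equation r² + 4r + 8 = 0 has discriminant (4)² - 4·(8) = -16 < 0, so r = -2 ± 2i.
Hence f_h = C1*cos(2*x)*exp(-2*x) + C2*exp(-2*x)*sin(2*x).
For the particular solution try f_p = A0. Substituting and matching coefficients of each power of x gives A0 = -1/8, so f_p = -1/8.

f = -1/8 + C1*cos(2*x)*exp(-2*x) + C2*exp(-2*x)*sin(2*x)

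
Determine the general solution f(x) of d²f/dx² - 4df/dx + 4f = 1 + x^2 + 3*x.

f = 11/8 + x**2/4 + 5*x/4 + C1*exp(2*x) + C2*x*exp(2*x)

Characteristic equation r² - 4r + 4 = 0 has discriminant (-4)² - 4·(4) = 0, so r = 2 is a repeated root.
Hence f_h = (C1 + C2*x)*exp(2*x).
For the particular solution try f_p = A0 + A1*x + A2*x^2. Substituting and matching coefficients of each power of x gives A0 = 11/8, A1 = 5/4, A2 = 1/4, so f_p = 11/8 + x^2/4 + 5*x/4.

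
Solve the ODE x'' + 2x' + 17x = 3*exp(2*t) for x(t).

Characteristic equation r² + 2r + 17 = 0 has discriminant (2)² - 4·(17) = -64 < 0, so r = -1 ± 4i.
Hence x_h = C1*cos(4*t)*exp(-t) + C2*exp(-t)*sin(4*t).
Try x_p = A*exp(2*t). Substituting into the equation and dividing by exp(2*t) gives A = 3/25, so x_p = 3*exp(2*t)/25.

x = 3*exp(2*t)/25 + C1*cos(4*t)*exp(-t) + C2*exp(-t)*sin(4*t)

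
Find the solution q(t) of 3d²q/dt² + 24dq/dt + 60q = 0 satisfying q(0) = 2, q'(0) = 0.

q = 2*cos(2*t)*exp(-4*t) + 4*exp(-4*t)*sin(2*t)

Divide through by 3: q'' + 8q' + 20q = 0.
Characteristic equation r² + 8r + 20 = 0 has discriminant (8)² - 4·(20) = -16 < 0, so r = -4 ± 2i.
Hence q_h = C1*cos(2*t)*exp(-4*t) + C2*exp(-4*t)*sin(2*t).
Apply the initial conditions: q(0) = C1 = 2 and q'(0) = -4*C1 + 2*C2 = 0. Solving gives C1 = 2, C2 = 4.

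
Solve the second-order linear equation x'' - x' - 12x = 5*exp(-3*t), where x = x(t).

x = C1*exp(4*t) + C2*exp(-3*t) - 5*t*exp(-3*t)/7

Characteristic equation r² - r - 12 = 0 factors as (r - 4)(r + 3) = 0, so r = 4, -3.
Hence x_h = C1*exp(4*t) + C2*exp(-3*t).
Since exp(-3*t) solves the homogeneous equation (r = -3 is a root of multiplicity 1), multiply the trial by t. Try x_p = A*t*exp(-3*t). Substituting into the equation and dividing by exp(-3*t) gives A = -5/7, so x_p = -5*t*exp(-3*t)/7.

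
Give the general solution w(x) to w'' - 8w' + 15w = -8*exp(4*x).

w = 8*exp(4*x) + C1*exp(5*x) + C2*exp(3*x)

Characteristic equation r² - 8r + 15 = 0 factors as (r - 5)(r - 3) = 0, so r = 5, 3.
Hence w_h = C1*exp(5*x) + C2*exp(3*x).
Try w_p = A*exp(4*x). Substituting into the equation and dividing by exp(4*x) gives A = 8, so w_p = 8*exp(4*x).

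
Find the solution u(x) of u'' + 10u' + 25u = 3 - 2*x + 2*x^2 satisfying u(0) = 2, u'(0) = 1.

u = 107/625 - 18*x/125 + 2*x**2/25 + 1143*exp(-5*x)/625 + 1286*x*exp(-5*x)/125

Characteristic equation r² + 10r + 25 = 0 has discriminant (10)² - 4·(25) = 0, so r = -5 is a repeated root.
Hence u_h = (C1 + C2*x)*exp(-5*x).
For the particular solution try u_p = A0 + A1*x + A2*x^2. Substituting and matching coefficients of each power of x gives A0 = 107/625, A1 = -18/125, A2 = 2/25, so u_p = 107/625 - 18*x/125 + 2*x^2/25.
General solution: u = 107/625 - 18*x/125 + 2*x^2/25 + C1*exp(-5*x) + C2*x*exp(-5*x).
Apply the initial conditions: u(0) = 107/625 + C1 = 2 and u'(0) = -18/125 + C2 - 5*C1 = 1. Solving gives C1 = 1143/625, C2 = 1286/125.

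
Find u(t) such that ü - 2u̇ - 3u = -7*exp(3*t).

u = C1*exp(3*t) + C2*exp(-t) - 7*t*exp(3*t)/4

Characteristic equation r² - 2r - 3 = 0 factors as (r - 3)(r + 1) = 0, so r = 3, -1.
Hence u_h = C1*exp(3*t) + C2*exp(-t).
Since exp(3*t) solves the homogeneous equation (r = 3 is a root of multiplicity 1), multiply the trial by t. Try u_p = A*t*exp(3*t). Substituting into the equation and dividing by exp(3*t) gives A = -7/4, so u_p = -7*t*exp(3*t)/4.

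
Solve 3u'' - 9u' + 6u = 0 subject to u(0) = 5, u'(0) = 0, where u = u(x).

u = -5*exp(2*x) + 10*exp(x)

Divide through by 3: u'' - 3u' + 2u = 0.
Characteristic equation r² - 3r + 2 = 0 factors as (r - 2)(r - 1) = 0, so r = 2, 1.
Hence u_h = C1*exp(2*x) + C2*exp(x).
Apply the initial conditions: u(0) = C1 + C2 = 5 and u'(0) = C2 + 2*C1 = 0. Solving gives C1 = -5, C2 = 10.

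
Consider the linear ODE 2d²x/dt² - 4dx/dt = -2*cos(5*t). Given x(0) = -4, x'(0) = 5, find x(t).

Divide through by 2: x'' - 2x' = -cos(5*t).
Characteristic equation r² - 2r = 0 factors as (r - 2)r = 0, so r = 2, 0.
Hence x_h = C1*exp(2*t) + C2.
Try x_p = A*cos(5*t) + B*sin(5*t). Substituting and equating the coefficients of cos(5t) and sin(5t) gives A = 1/29, B = 2/145, so x_p = cos(5*t)/29 + 2*sin(5*t)/145.
General solution: x = C2 + cos(5*t)/29 + 2*sin(5*t)/145 + C1*exp(2*t).
Apply the initial conditions: x(0) = 1/29 + C1 + C2 = -4 and x'(0) = 2/29 + 2*C1 = 5. Solving gives C1 = 143/58, C2 = -13/2.

x = -13/2 + cos(5*t)/29 + 2*sin(5*t)/145 + 143*exp(2*t)/58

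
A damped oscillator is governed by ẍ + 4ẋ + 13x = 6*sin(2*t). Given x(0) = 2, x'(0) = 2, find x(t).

Characteristic equation r² + 4r + 13 = 0 has discriminant (4)² - 4·(13) = -36 < 0, so r = -2 ± 3i.
Hence x_h = C1*cos(3*t)*exp(-2*t) + C2*exp(-2*t)*sin(3*t).
Try x_p = A*cos(2*t) + B*sin(2*t). Substituting and equating the coefficients of cos(2t) and sin(2t) gives A = -48/145, B = 54/145, so x_p = -48*cos(2*t)/145 + 54*sin(2*t)/145.
General solution: x = -48*cos(2*t)/145 + 54*sin(2*t)/145 + C1*cos(3*t)*exp(-2*t) + C2*exp(-2*t)*sin(3*t).
Apply the initial conditions: x(0) = -48/145 + C1 = 2 and x'(0) = 108/145 - 2*C1 + 3*C2 = 2. Solving gives C1 = 338/145, C2 = 286/145.

x = -48*cos(2*t)/145 + 54*sin(2*t)/145 + 286*exp(-2*t)*sin(3*t)/145 + 338*cos(3*t)*exp(-2*t)/145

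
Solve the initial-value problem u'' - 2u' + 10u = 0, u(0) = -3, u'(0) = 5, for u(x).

u = -3*cos(3*x)*exp(x) + 8*exp(x)*sin(3*x)/3

Characteristic equation r² - 2r + 10 = 0 has discriminant (-2)² - 4·(10) = -36 < 0, so r = 1 ± 3i.
Hence u_h = C1*cos(3*x)*exp(x) + C2*exp(x)*sin(3*x).
Apply the initial conditions: u(0) = C1 = -3 and u'(0) = C1 + 3*C2 = 5. Solving gives C1 = -3, C2 = 8/3.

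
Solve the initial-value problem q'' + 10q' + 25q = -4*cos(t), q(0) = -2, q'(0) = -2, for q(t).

Characteristic equation r² + 10r + 25 = 0 has discriminant (10)² - 4·(25) = 0, so r = -5 is a repeated root.
Hence q_h = (C1 + C2*t)*exp(-5*t).
Try q_p = A*cos(t) + B*sin(t). Substituting and equating the coefficients of cos(t) and sin(t) gives A = -24/169, B = -10/169, so q_p = -24*cos(t)/169 - 10*sin(t)/169.
General solution: q = -24*cos(t)/169 - 10*sin(t)/169 + C1*exp(-5*t) + C2*t*exp(-5*t).
Apply the initial conditions: q(0) = -24/169 + C1 = -2 and q'(0) = -10/169 + C2 - 5*C1 = -2. Solving gives C1 = -314/169, C2 = -146/13.

q = -314*exp(-5*t)/169 - 24*cos(t)/169 - 10*sin(t)/169 - 146*t*exp(-5*t)/13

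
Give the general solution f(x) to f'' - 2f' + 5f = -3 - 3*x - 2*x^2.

Characteristic equation r² - 2r + 5 = 0 has discriminant (-2)² - 4·(5) = -16 < 0, so r = 1 ± 2i.
Hence f_h = C1*cos(2*x)*exp(x) + C2*exp(x)*sin(2*x).
For the particular solution try f_p = A0 + A1*x + A2*x^2. Substituting and matching coefficients of each power of x gives A0 = -101/125, A1 = -23/25, A2 = -2/5, so f_p = -101/125 - 23*x/25 - 2*x^2/5.

f = -101/125 - 23*x/25 - 2*x**2/5 + C1*cos(2*x)*exp(x) + C2*exp(x)*sin(2*x)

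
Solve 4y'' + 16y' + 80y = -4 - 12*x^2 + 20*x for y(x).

y = -97/1000 - 3*x**2/20 + 31*x/100 + C1*cos(4*x)*exp(-2*x) + C2*exp(-2*x)*sin(4*x)

Divide through by 4: y'' + 4y' + 20y = -1 - 3*x^2 + 5*x.
Characteristic equation r² + 4r + 20 = 0 has discriminant (4)² - 4·(20) = -64 < 0, so r = -2 ± 4i.
Hence y_h = C1*cos(4*x)*exp(-2*x) + C2*exp(-2*x)*sin(4*x).
For the particular solution try y_p = A0 + A1*x + A2*x^2. Substituting and matching coefficients of each power of x gives A0 = -97/1000, A1 = 31/100, A2 = -3/20, so y_p = -97/1000 - 3*x^2/20 + 31*x/100.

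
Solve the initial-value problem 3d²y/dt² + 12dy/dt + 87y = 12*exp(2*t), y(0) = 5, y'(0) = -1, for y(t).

Divide through by 3: y'' + 4y' + 29y = 4*exp(2*t).
Characteristic equation r² + 4r + 29 = 0 has discriminant (4)² - 4·(29) = -100 < 0, so r = -2 ± 5i.
Hence y_h = C1*cos(5*t)*exp(-2*t) + C2*exp(-2*t)*sin(5*t).
Try y_p = A*exp(2*t). Substituting into the equation and dividing by exp(2*t) gives A = 4/41, so y_p = 4*exp(2*t)/41.
General solution: y = 4*exp(2*t)/41 + C1*cos(5*t)*exp(-2*t) + C2*exp(-2*t)*sin(5*t).
Apply the initial conditions: y(0) = 4/41 + C1 = 5 and y'(0) = 8/41 - 2*C1 + 5*C2 = -1. Solving gives C1 = 201/41, C2 = 353/205.

y = 4*exp(2*t)/41 + 201*cos(5*t)*exp(-2*t)/41 + 353*exp(-2*t)*sin(5*t)/205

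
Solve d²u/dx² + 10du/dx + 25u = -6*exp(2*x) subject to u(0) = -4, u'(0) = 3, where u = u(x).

u = -190*exp(-5*x)/49 - 6*exp(2*x)/49 - 113*x*exp(-5*x)/7

Characteristic equation r² + 10r + 25 = 0 has discriminant (10)² - 4·(25) = 0, so r = -5 is a repeated root.
Hence u_h = (C1 + C2*x)*exp(-5*x).
Try u_p = A*exp(2*x). Substituting into the equation and dividing by exp(2*x) gives A = -6/49, so u_p = -6*exp(2*x)/49.
General solution: u = -6*exp(2*x)/49 + C1*exp(-5*x) + C2*x*exp(-5*x).
Apply the initial conditions: u(0) = -6/49 + C1 = -4 and u'(0) = -12/49 + C2 - 5*C1 = 3. Solving gives C1 = -190/49, C2 = -113/7.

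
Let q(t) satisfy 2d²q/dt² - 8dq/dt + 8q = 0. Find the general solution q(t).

Divide through by 2: q'' - 4q' + 4q = 0.
Characteristic equation r² - 4r + 4 = 0 has discriminant (-4)² - 4·(4) = 0, so r = 2 is a repeated root.
Hence q_h = (C1 + C2*t)*exp(2*t).

q = C1*exp(2*t) + C2*t*exp(2*t)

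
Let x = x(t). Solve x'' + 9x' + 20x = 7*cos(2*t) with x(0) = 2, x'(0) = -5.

x = -52*exp(-5*t)/29 + 18*exp(-4*t)/5 + 28*cos(2*t)/145 + 63*sin(2*t)/290

Characteristic equation r² + 9r + 20 = 0 factors as (r + 4)(r + 5) = 0, so r = -4, -5.
Hence x_h = C1*exp(-4*t) + C2*exp(-5*t).
Try x_p = A*cos(2*t) + B*sin(2*t). Substituting and equating the coefficients of cos(2t) and sin(2t) gives A = 28/145, B = 63/290, so x_p = 28*cos(2*t)/145 + 63*sin(2*t)/290.
General solution: x = 28*cos(2*t)/145 + 63*sin(2*t)/290 + C1*exp(-4*t) + C2*exp(-5*t).
Apply the initial conditions: x(0) = 28/145 + C1 + C2 = 2 and x'(0) = 63/145 - 5*C2 - 4*C1 = -5. Solving gives C1 = 18/5, C2 = -52/29.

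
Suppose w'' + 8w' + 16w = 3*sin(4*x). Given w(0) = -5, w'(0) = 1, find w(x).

w = -157*exp(-4*x)/32 - 3*cos(4*x)/32 - 149*x*exp(-4*x)/8

Characteristic equation r² + 8r + 16 = 0 has discriminant (8)² - 4·(16) = 0, so r = -4 is a repeated root.
Hence w_h = (C1 + C2*x)*exp(-4*x).
Try w_p = A*cos(4*x) + B*sin(4*x). Substituting and equating the coefficients of cos(4x) and sin(4x) gives A = -3/32, B = 0, so w_p = -3*cos(4*x)/32.
General solution: w = -3*cos(4*x)/32 + C1*exp(-4*x) + C2*x*exp(-4*x).
Apply the initial conditions: w(0) = -3/32 + C1 = -5 and w'(0) = C2 - 4*C1 = 1. Solving gives C1 = -157/32, C2 = -149/8.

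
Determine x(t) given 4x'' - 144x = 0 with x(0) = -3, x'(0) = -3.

x = -7*exp(6*t)/4 - 5*exp(-6*t)/4

Divide through by 4: x'' - 36x = 0.
Characteristic equation r² - 36 = 0 factors as (r + 6)(r - 6) = 0, so r = -6, 6.
Hence x_h = C1*exp(-6*t) + C2*exp(6*t).
Apply the initial conditions: x(0) = C1 + C2 = -3 and x'(0) = -6*C1 + 6*C2 = -3. Solving gives C1 = -5/4, C2 = -7/4.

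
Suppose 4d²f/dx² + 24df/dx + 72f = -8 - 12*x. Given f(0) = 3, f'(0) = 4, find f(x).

Divide through by 4: f'' + 6f' + 18f = -2 - 3*x.
Characteristic equation r² + 6r + 18 = 0 has discriminant (6)² - 4·(18) = -36 < 0, so r = -3 ± 3i.
Hence f_h = C1*cos(3*x)*exp(-3*x) + C2*exp(-3*x)*sin(3*x).
For the particular solution try f_p = A0 + A1*x. Substituting and matching coefficients of each power of x gives A0 = -1/18, A1 = -1/6, so f_p = -1/18 - x/6.
General solution: f = -1/18 - x/6 + C1*cos(3*x)*exp(-3*x) + C2*exp(-3*x)*sin(3*x).
Apply the initial conditions: f(0) = -1/18 + C1 = 3 and f'(0) = -1/6 - 3*C1 + 3*C2 = 4. Solving gives C1 = 55/18, C2 = 40/9.

f = -1/18 - x/6 + 40*exp(-3*x)*sin(3*x)/9 + 55*cos(3*x)*exp(-3*x)/18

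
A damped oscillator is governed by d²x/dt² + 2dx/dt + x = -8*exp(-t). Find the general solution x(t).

x = C1*exp(-t) - 4*t**2*exp(-t) + C2*t*exp(-t)

Characteristic equation r² + 2r + 1 = 0 has discriminant (2)² - 4·(1) = 0, so r = -1 is a repeated root.
Hence x_h = (C1 + C2*t)*exp(-t).
Since exp(-t) solves the homogeneous equation (r = -1 is a root of multiplicity 2), multiply the trial by t^2. Try x_p = A*t^2*exp(-t). Substituting into the equation and dividing by exp(-t) gives A = -4, so x_p = -4*t^2*exp(-t).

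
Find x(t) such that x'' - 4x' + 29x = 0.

x = C1*cos(5*t)*exp(2*t) + C2*exp(2*t)*sin(5*t)

Characteristic equation r² - 4r + 29 = 0 has discriminant (-4)² - 4·(29) = -100 < 0, so r = 2 ± 5i.
Hence x_h = C1*cos(5*t)*exp(2*t) + C2*exp(2*t)*sin(5*t).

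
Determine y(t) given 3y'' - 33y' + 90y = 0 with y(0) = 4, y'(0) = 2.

Divide through by 3: y'' - 11y' + 30y = 0.
Characteristic equation r² - 11r + 30 = 0 factors as (r - 5)(r - 6) = 0, so r = 5, 6.
Hence y_h = C1*exp(5*t) + C2*exp(6*t).
Apply the initial conditions: y(0) = C1 + C2 = 4 and y'(0) = 5*C1 + 6*C2 = 2. Solving gives C1 = 22, C2 = -18.

y = -18*exp(6*t) + 22*exp(5*t)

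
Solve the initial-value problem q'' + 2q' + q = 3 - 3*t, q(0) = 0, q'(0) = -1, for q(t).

q = 9 - 9*exp(-t) - 3*t - 7*t*exp(-t)

Characteristic equation r² + 2r + 1 = 0 has discriminant (2)² - 4·(1) = 0, so r = -1 is a repeated root.
Hence q_h = (C1 + C2*t)*exp(-t).
For the particular solution try q_p = A0 + A1*t. Substituting and matching coefficients of each power of t gives A0 = 9, A1 = -3, so q_p = 9 - 3*t.
General solution: q = 9 - 3*t + C1*exp(-t) + C2*t*exp(-t).
Apply the initial conditions: q(0) = 9 + C1 = 0 and q'(0) = -3 + C2 - C1 = -1. Solving gives C1 = -9, C2 = -7.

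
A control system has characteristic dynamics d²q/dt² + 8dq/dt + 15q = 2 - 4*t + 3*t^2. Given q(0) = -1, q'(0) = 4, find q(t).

Characteristic equation r² + 8r + 15 = 0 factors as (r + 3)(r + 5) = 0, so r = -3, -5.
Hence q_h = C1*exp(-3*t) + C2*exp(-5*t).
For the particular solution try q_p = A0 + A1*t + A2*t^2. Substituting and matching coefficients of each power of t gives A0 = 136/375, A1 = -12/25, A2 = 1/5, so q_p = 136/375 - 12*t/25 + t^2/5.
General solution: q = 136/375 - 12*t/25 + t^2/5 + C1*exp(-3*t) + C2*exp(-5*t).
Apply the initial conditions: q(0) = 136/375 + C1 + C2 = -1 and q'(0) = -12/25 - 5*C2 - 3*C1 = 4. Solving gives C1 = -7/6, C2 = -49/250.

q = 136/375 - 49*exp(-5*t)/250 - 12*t/25 - 7*exp(-3*t)/6 + t**2/5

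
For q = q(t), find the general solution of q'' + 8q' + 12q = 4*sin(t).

q = -32*cos(t)/185 + 44*sin(t)/185 + C1*exp(-2*t) + C2*exp(-6*t)

Characteristic equation r² + 8r + 12 = 0 factors as (r + 2)(r + 6) = 0, so r = -2, -6.
Hence q_h = C1*exp(-2*t) + C2*exp(-6*t).
Try q_p = A*cos(t) + B*sin(t). Substituting and equating the coefficients of cos(t) and sin(t) gives A = -32/185, B = 44/185, so q_p = -32*cos(t)/185 + 44*sin(t)/185.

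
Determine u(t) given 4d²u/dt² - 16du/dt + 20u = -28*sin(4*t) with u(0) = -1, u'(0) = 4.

Divide through by 4: u'' - 4u' + 5u = -7*sin(4*t).
Characteristic equation r² - 4r + 5 = 0 has discriminant (-4)² - 4·(5) = -4 < 0, so r = 2 ± i.
Hence u_h = C1*cos(t)*exp(2*t) + C2*exp(2*t)*sin(t).
Try u_p = A*cos(4*t) + B*sin(4*t). Substituting and equating the coefficients of cos(4t) and sin(4t) gives A = -112/377, B = 77/377, so u_p = -112*cos(4*t)/377 + 77*sin(4*t)/377.
General solution: u = -112*cos(4*t)/377 + 77*sin(4*t)/377 + C1*cos(t)*exp(2*t) + C2*exp(2*t)*sin(t).
Apply the initial conditions: u(0) = -112/377 + C1 = -1 and u'(0) = 308/377 + C2 + 2*C1 = 4. Solving gives C1 = -265/377, C2 = 1730/377.

u = -112*cos(4*t)/377 + 77*sin(4*t)/377 - 265*cos(t)*exp(2*t)/377 + 1730*exp(2*t)*sin(t)/377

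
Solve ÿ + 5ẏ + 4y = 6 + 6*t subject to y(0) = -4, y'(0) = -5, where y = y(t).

Characteristic equation r² + 5r + 4 = 0 factors as (r + 4)(r + 1) = 0, so r = -4, -1.
Hence y_h = C1*exp(-4*t) + C2*exp(-t).
For the particular solution try y_p = A0 + A1*t. Substituting and matching coefficients of each power of t gives A0 = -3/8, A1 = 3/2, so y_p = -3/8 + 3*t/2.
General solution: y = -3/8 + 3*t/2 + C1*exp(-4*t) + C2*exp(-t).
Apply the initial conditions: y(0) = -3/8 + C1 + C2 = -4 and y'(0) = 3/2 - C2 - 4*C1 = -5. Solving gives C1 = 27/8, C2 = -7.

y = -3/8 - 7*exp(-t) + 3*t/2 + 27*exp(-4*t)/8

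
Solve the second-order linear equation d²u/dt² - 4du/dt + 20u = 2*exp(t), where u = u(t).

u = 2*exp(t)/17 + C1*cos(4*t)*exp(2*t) + C2*exp(2*t)*sin(4*t)

Characteristic equation r² - 4r + 20 = 0 has discriminant (-4)² - 4·(20) = -64 < 0, so r = 2 ± 4i.
Hence u_h = C1*cos(4*t)*exp(2*t) + C2*exp(2*t)*sin(4*t).
Try u_p = A*exp(t). Substituting into the equation and dividing by exp(t) gives A = 2/17, so u_p = 2*exp(t)/17.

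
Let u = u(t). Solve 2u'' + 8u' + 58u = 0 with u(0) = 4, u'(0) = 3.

u = 4*cos(5*t)*exp(-2*t) + 11*exp(-2*t)*sin(5*t)/5

Divide through by 2: u'' + 4u' + 29u = 0.
Characteristic equation r² + 4r + 29 = 0 has discriminant (4)² - 4·(29) = -100 < 0, so r = -2 ± 5i.
Hence u_h = C1*cos(5*t)*exp(-2*t) + C2*exp(-2*t)*sin(5*t).
Apply the initial conditions: u(0) = C1 = 4 and u'(0) = -2*C1 + 5*C2 = 3. Solving gives C1 = 4, C2 = 11/5.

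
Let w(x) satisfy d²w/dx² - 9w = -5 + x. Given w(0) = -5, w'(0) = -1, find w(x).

w = 5/9 - 79*exp(3*x)/27 - 71*exp(-3*x)/27 - x/9

Characteristic equation r² - 9 = 0 factors as (r + 3)(r - 3) = 0, so r = -3, 3.
Hence w_h = C1*exp(-3*x) + C2*exp(3*x).
For the particular solution try w_p = A0 + A1*x. Substituting and matching coefficients of each power of x gives A0 = 5/9, A1 = -1/9, so w_p = 5/9 - x/9.
General solution: w = 5/9 - x/9 + C1*exp(-3*x) + C2*exp(3*x).
Apply the initial conditions: w(0) = 5/9 + C1 + C2 = -5 and w'(0) = -1/9 - 3*C1 + 3*C2 = -1. Solving gives C1 = -71/27, C2 = -79/27.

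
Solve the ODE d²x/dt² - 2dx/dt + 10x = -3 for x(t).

x = -3/10 + C1*cos(3*t)*exp(t) + C2*exp(t)*sin(3*t)

Characteristic equation r² - 2r + 10 = 0 has discriminant (-2)² - 4·(10) = -36 < 0, so r = 1 ± 3i.
Hence x_h = C1*cos(3*t)*exp(t) + C2*exp(t)*sin(3*t).
For the particular solution try x_p = A0. Substituting and matching coefficients of each power of t gives A0 = -3/10, so x_p = -3/10.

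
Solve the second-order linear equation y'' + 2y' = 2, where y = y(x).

y = C2 + x + C1*exp(-2*x)

Characteristic equation r² + 2r = 0 factors as (r + 2)r = 0, so r = -2, 0.
Hence y_h = C1*exp(-2*x) + C2.
Since 1 solves the homogeneous equation (r = 0 is a root of multiplicity 1), multiply the trial by x. Try y_p = A*x. Substituting into the equation and dividing by 1 gives A = 1, so y_p = x.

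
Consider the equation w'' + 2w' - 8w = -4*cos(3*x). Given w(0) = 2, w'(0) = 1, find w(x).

w = -24*sin(3*x)/325 + 59*exp(-4*x)/150 + 68*cos(3*x)/325 + 109*exp(2*x)/78

Characteristic equation r² + 2r - 8 = 0 factors as (r + 4)(r - 2) = 0, so r = -4, 2.
Hence w_h = C1*exp(-4*x) + C2*exp(2*x).
Try w_p = A*cos(3*x) + B*sin(3*x). Substituting and equating the coefficients of cos(3x) and sin(3x) gives A = 68/325, B = -24/325, so w_p = -24*sin(3*x)/325 + 68*cos(3*x)/325.
General solution: w = -24*sin(3*x)/325 + 68*cos(3*x)/325 + C1*exp(-4*x) + C2*exp(2*x).
Apply the initial conditions: w(0) = 68/325 + C1 + C2 = 2 and w'(0) = -72/325 - 4*C1 + 2*C2 = 1. Solving gives C1 = 59/150, C2 = 109/78.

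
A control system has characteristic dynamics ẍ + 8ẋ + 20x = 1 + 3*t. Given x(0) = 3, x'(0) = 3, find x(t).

Characteristic equation r² + 8r + 20 = 0 has discriminant (8)² - 4·(20) = -16 < 0, so r = -4 ± 2i.
Hence x_h = C1*cos(2*t)*exp(-4*t) + C2*exp(-4*t)*sin(2*t).
For the particular solution try x_p = A0 + A1*t. Substituting and matching coefficients of each power of t gives A0 = -1/100, A1 = 3/20, so x_p = -1/100 + 3*t/20.
General solution: x = -1/100 + 3*t/20 + C1*cos(2*t)*exp(-4*t) + C2*exp(-4*t)*sin(2*t).
Apply the initial conditions: x(0) = -1/100 + C1 = 3 and x'(0) = 3/20 - 4*C1 + 2*C2 = 3. Solving gives C1 = 301/100, C2 = 1489/200.

x = -1/100 + 3*t/20 + 301*cos(2*t)*exp(-4*t)/100 + 1489*exp(-4*t)*sin(2*t)/200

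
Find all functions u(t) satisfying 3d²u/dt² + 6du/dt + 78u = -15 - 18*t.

u = -59/338 - 3*t/13 + C1*cos(5*t)*exp(-t) + C2*exp(-t)*sin(5*t)

Divide through by 3: u'' + 2u' + 26u = -5 - 6*t.
Characteristic equation r² + 2r + 26 = 0 has discriminant (2)² - 4·(26) = -100 < 0, so r = -1 ± 5i.
Hence u_h = C1*cos(5*t)*exp(-t) + C2*exp(-t)*sin(5*t).
For the particular solution try u_p = A0 + A1*t. Substituting and matching coefficients of each power of t gives A0 = -59/338, A1 = -3/13, so u_p = -59/338 - 3*t/13.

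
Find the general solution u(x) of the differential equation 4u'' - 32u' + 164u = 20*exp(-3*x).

u = 5*exp(-3*x)/74 + C1*cos(5*x)*exp(4*x) + C2*exp(4*x)*sin(5*x)

Divide through by 4: u'' - 8u' + 41u = 5*exp(-3*x).
Characteristic equation r² - 8r + 41 = 0 has discriminant (-8)² - 4·(41) = -100 < 0, so r = 4 ± 5i.
Hence u_h = C1*cos(5*x)*exp(4*x) + C2*exp(4*x)*sin(5*x).
Try u_p = A*exp(-3*x). Substituting into the equation and dividing by exp(-3*x) gives A = 5/74, so u_p = 5*exp(-3*x)/74.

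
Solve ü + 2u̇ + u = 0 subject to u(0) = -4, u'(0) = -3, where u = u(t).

Characteristic equation r² + 2r + 1 = 0 has discriminant (2)² - 4·(1) = 0, so r = -1 is a repeated root.
Hence u_h = (C1 + C2*t)*exp(-t).
Apply the initial conditions: u(0) = C1 = -4 and u'(0) = C2 - C1 = -3. Solving gives C1 = -4, C2 = -7.

u = -4*exp(-t) - 7*t*exp(-t)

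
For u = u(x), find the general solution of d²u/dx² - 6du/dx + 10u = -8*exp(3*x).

Characteristic equation r² - 6r + 10 = 0 has discriminant (-6)² - 4·(10) = -4 < 0, so r = 3 ± i.
Hence u_h = C1*cos(x)*exp(3*x) + C2*exp(3*x)*sin(x).
Try u_p = A*exp(3*x). Substituting into the equation and dividing by exp(3*x) gives A = -8, so u_p = -8*exp(3*x).

u = -8*exp(3*x) + C1*cos(x)*exp(3*x) + C2*exp(3*x)*sin(x)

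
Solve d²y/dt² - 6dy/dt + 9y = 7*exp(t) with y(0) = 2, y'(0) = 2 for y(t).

y = exp(3*t)/4 + 7*exp(t)/4 - t*exp(3*t)/2

Characteristic equation r² - 6r + 9 = 0 has discriminant (-6)² - 4·(9) = 0, so r = 3 is a repeated root.
Hence y_h = (C1 + C2*t)*exp(3*t).
Try y_p = A*exp(t). Substituting into the equation and dividing by exp(t) gives A = 7/4, so y_p = 7*exp(t)/4.
General solution: y = 7*exp(t)/4 + C1*exp(3*t) + C2*t*exp(3*t).
Apply the initial conditions: y(0) = 7/4 + C1 = 2 and y'(0) = 7/4 + C2 + 3*C1 = 2. Solving gives C1 = 1/4, C2 = -1/2.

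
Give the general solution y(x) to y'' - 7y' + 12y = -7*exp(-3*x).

y = -exp(-3*x)/6 + C1*exp(4*x) + C2*exp(3*x)

Characteristic equation r² - 7r + 12 = 0 factors as (r - 4)(r - 3) = 0, so r = 4, 3.
Hence y_h = C1*exp(4*x) + C2*exp(3*x).
Try y_p = A*exp(-3*x). Substituting into the equation and dividing by exp(-3*x) gives A = -1/6, so y_p = -exp(-3*x)/6.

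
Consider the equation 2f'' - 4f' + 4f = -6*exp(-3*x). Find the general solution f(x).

f = -3*exp(-3*x)/17 + C1*cos(x)*exp(x) + C2*exp(x)*sin(x)

Divide through by 2: f'' - 2f' + 2f = -3*exp(-3*x).
Characteristic equation r² - 2r + 2 = 0 has discriminant (-2)² - 4·(2) = -4 < 0, so r = 1 ± i.
Hence f_h = C1*cos(x)*exp(x) + C2*exp(x)*sin(x).
Try f_p = A*exp(-3*x). Substituting into the equation and dividing by exp(-3*x) gives A = -3/17, so f_p = -3*exp(-3*x)/17.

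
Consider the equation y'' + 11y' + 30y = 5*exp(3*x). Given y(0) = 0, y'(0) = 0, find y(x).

y = -5*exp(-5*x)/8 + 5*exp(-6*x)/9 + 5*exp(3*x)/72

Characteristic equation r² + 11r + 30 = 0 factors as (r + 5)(r + 6) = 0, so r = -5, -6.
Hence y_h = C1*exp(-5*x) + C2*exp(-6*x).
Try y_p = A*exp(3*x). Substituting into the equation and dividing by exp(3*x) gives A = 5/72, so y_p = 5*exp(3*x)/72.
General solution: y = 5*exp(3*x)/72 + C1*exp(-5*x) + C2*exp(-6*x).
Apply the initial conditions: y(0) = 5/72 + C1 + C2 = 0 and y'(0) = 5/24 - 6*C2 - 5*C1 = 0. Solving gives C1 = -5/8, C2 = 5/9.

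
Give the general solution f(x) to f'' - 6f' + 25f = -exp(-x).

Characteristic equation r² - 6r + 25 = 0 has discriminant (-6)² - 4·(25) = -64 < 0, so r = 3 ± 4i.
Hence f_h = C1*cos(4*x)*exp(3*x) + C2*exp(3*x)*sin(4*x).
Try f_p = A*exp(-x). Substituting into the equation and dividing by exp(-x) gives A = -1/32, so f_p = -exp(-x)/32.

f = -exp(-x)/32 + C1*cos(4*x)*exp(3*x) + C2*exp(3*x)*sin(4*x)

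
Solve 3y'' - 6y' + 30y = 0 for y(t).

Divide through by 3: y'' - 2y' + 10y = 0.
Characteristic equation r² - 2r + 10 = 0 has discriminant (-2)² - 4·(10) = -36 < 0, so r = 1 ± 3i.
Hence y_h = C1*cos(3*t)*exp(t) + C2*exp(t)*sin(3*t).

y = C1*cos(3*t)*exp(t) + C2*exp(t)*sin(3*t)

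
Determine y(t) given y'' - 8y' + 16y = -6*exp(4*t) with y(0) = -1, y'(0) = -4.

Characteristic equation r² - 8r + 16 = 0 has discriminant (-8)² - 4·(16) = 0, so r = 4 is a repeated root.
Hence y_h = (C1 + C2*t)*exp(4*t).
Since exp(4*t) solves the homogeneous equation (r = 4 is a root of multiplicity 2), multiply the trial by t^2. Try y_p = A*t^2*exp(4*t). Substituting into the equation and dividing by exp(4*t) gives A = -3, so y_p = -3*t^2*exp(4*t).
General solution: y = C1*exp(4*t) - 3*t^2*exp(4*t) + C2*t*exp(4*t).
Apply the initial conditions: y(0) = C1 = -1 and y'(0) = C2 + 4*C1 = -4. Solving gives C1 = -1, C2 = 0.

y = -exp(4*t) - 3*t**2*exp(4*t)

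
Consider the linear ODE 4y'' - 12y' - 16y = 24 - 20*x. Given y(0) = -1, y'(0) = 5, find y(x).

Divide through by 4: y'' - 3y' - 4y = 6 - 5*x.
Characteristic equation r² - 3r - 4 = 0 factors as (r - 4)(r + 1) = 0, so r = 4, -1.
Hence y_h = C1*exp(4*x) + C2*exp(-x).
For the particular solution try y_p = A0 + A1*x. Substituting and matching coefficients of each power of x gives A0 = -39/16, A1 = 5/4, so y_p = -39/16 + 5*x/4.
General solution: y = -39/16 + 5*x/4 + C1*exp(4*x) + C2*exp(-x).
Apply the initial conditions: y(0) = -39/16 + C1 + C2 = -1 and y'(0) = 5/4 - C2 + 4*C1 = 5. Solving gives C1 = 83/80, C2 = 2/5.

y = -39/16 + 2*exp(-x)/5 + 5*x/4 + 83*exp(4*x)/80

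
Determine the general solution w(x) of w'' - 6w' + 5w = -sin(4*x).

w = -24*cos(4*x)/697 + 11*sin(4*x)/697 + C1*exp(5*x) + C2*exp(x)

Characteristic equation r² - 6r + 5 = 0 factors as (r - 5)(r - 1) = 0, so r = 5, 1.
Hence w_h = C1*exp(5*x) + C2*exp(x).
Try w_p = A*cos(4*x) + B*sin(4*x). Substituting and equating the coefficients of cos(4x) and sin(4x) gives A = -24/697, B = 11/697, so w_p = -24*cos(4*x)/697 + 11*sin(4*x)/697.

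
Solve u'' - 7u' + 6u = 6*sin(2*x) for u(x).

u = 3*sin(2*x)/50 + 21*cos(2*x)/50 + C1*exp(x) + C2*exp(6*x)

Characteristic equation r² - 7r + 6 = 0 factors as (r - 1)(r - 6) = 0, so r = 1, 6.
Hence u_h = C1*exp(x) + C2*exp(6*x).
Try u_p = A*cos(2*x) + B*sin(2*x). Substituting and equating the coefficients of cos(2x) and sin(2x) gives A = 21/50, B = 3/50, so u_p = 3*sin(2*x)/50 + 21*cos(2*x)/50.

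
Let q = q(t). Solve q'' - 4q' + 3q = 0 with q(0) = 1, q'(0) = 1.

q = exp(t)

Characteristic equation r² - 4r + 3 = 0 factors as (r - 1)(r - 3) = 0, so r = 1, 3.
Hence q_h = C1*exp(t) + C2*exp(3*t).
Apply the initial conditions: q(0) = C1 + C2 = 1 and q'(0) = C1 + 3*C2 = 1. Solving gives C1 = 1, C2 = 0.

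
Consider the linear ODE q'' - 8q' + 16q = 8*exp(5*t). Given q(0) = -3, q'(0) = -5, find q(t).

Characteristic equation r² - 8r + 16 = 0 has discriminant (-8)² - 4·(16) = 0, so r = 4 is a repeated root.
Hence q_h = (C1 + C2*t)*exp(4*t).
Try q_p = A*exp(5*t). Substituting into the equation and dividing by exp(5*t) gives A = 8, so q_p = 8*exp(5*t).
General solution: q = 8*exp(5*t) + C1*exp(4*t) + C2*t*exp(4*t).
Apply the initial conditions: q(0) = 8 + C1 = -3 and q'(0) = 40 + C2 + 4*C1 = -5. Solving gives C1 = -11, C2 = -1.

q = -11*exp(4*t) + 8*exp(5*t) - t*exp(4*t)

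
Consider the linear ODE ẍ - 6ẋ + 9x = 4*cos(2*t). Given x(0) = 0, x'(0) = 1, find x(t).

Characteristic equation r² - 6r + 9 = 0 has discriminant (-6)² - 4·(9) = 0, so r = 3 is a repeated root.
Hence x_h = (C1 + C2*t)*exp(3*t).
Try x_p = A*cos(2*t) + B*sin(2*t). Substituting and equating the coefficients of cos(2t) and sin(2t) gives A = 20/169, B = -48/169, so x_p = -48*sin(2*t)/169 + 20*cos(2*t)/169.
General solution: x = -48*sin(2*t)/169 + 20*cos(2*t)/169 + C1*exp(3*t) + C2*t*exp(3*t).
Apply the initial conditions: x(0) = 20/169 + C1 = 0 and x'(0) = -96/169 + C2 + 3*C1 = 1. Solving gives C1 = -20/169, C2 = 25/13.

x = -48*sin(2*t)/169 - 20*exp(3*t)/169 + 20*cos(2*t)/169 + 25*t*exp(3*t)/13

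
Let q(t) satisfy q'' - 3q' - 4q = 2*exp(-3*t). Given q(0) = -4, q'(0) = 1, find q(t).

q = -19*exp(4*t)/35 - 18*exp(-t)/5 + exp(-3*t)/7

Characteristic equation r² - 3r - 4 = 0 factors as (r + 1)(r - 4) = 0, so r = -1, 4.
Hence q_h = C1*exp(-t) + C2*exp(4*t).
Try q_p = A*exp(-3*t). Substituting into the equation and dividing by exp(-3*t) gives A = 1/7, so q_p = exp(-3*t)/7.
General solution: q = exp(-3*t)/7 + C1*exp(-t) + C2*exp(4*t).
Apply the initial conditions: q(0) = 1/7 + C1 + C2 = -4 and q'(0) = -3/7 - C1 + 4*C2 = 1. Solving gives C1 = -18/5, C2 = -19/35.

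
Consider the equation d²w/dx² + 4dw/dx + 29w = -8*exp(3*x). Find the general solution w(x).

w = -4*exp(3*x)/25 + C1*cos(5*x)*exp(-2*x) + C2*exp(-2*x)*sin(5*x)

Characteristic equation r² + 4r + 29 = 0 has discriminant (4)² - 4·(29) = -100 < 0, so r = -2 ± 5i.
Hence w_h = C1*cos(5*x)*exp(-2*x) + C2*exp(-2*x)*sin(5*x).
Try w_p = A*exp(3*x). Substituting into the equation and dividing by exp(3*x) gives A = -4/25, so w_p = -4*exp(3*x)/25.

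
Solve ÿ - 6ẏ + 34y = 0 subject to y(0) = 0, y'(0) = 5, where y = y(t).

y = exp(3*t)*sin(5*t)

Characteristic equation r² - 6r + 34 = 0 has discriminant (-6)² - 4·(34) = -100 < 0, so r = 3 ± 5i.
Hence y_h = C1*cos(5*t)*exp(3*t) + C2*exp(3*t)*sin(5*t).
Apply the initial conditions: y(0) = C1 = 0 and y'(0) = 3*C1 + 5*C2 = 5. Solving gives C1 = 0, C2 = 1.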